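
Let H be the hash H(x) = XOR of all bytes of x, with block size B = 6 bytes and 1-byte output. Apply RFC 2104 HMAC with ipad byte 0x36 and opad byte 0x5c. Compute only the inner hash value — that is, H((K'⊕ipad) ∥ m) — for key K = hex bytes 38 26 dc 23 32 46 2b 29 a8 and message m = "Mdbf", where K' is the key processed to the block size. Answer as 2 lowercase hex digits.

Key hex bytes 38 26 dc 23 32 46 2b 29 a8 is 9 bytes > B = 6, so hash it first: H(key) = 3f, then zero-pad to 6 bytes: K' = 3f 00 00 00 00 00.
K' ⊕ ipad = 09 36 36 36 36 36.
Inner input = 09 36 36 36 36 36 ∥ 4d 64 62 66.
Inner hash: XOR 09⊕36⊕36⊕36⊕36⊕36⊕4d⊕64⊕62⊕66 = 12.

12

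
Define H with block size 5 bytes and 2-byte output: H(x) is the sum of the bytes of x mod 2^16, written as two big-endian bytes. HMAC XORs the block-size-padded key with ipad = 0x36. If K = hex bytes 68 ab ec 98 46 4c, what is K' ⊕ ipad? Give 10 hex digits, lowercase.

351f363636

Key hex bytes 68 ab ec 98 46 4c is 6 bytes > B = 5, so hash it first: H(key) = 03 29, then zero-pad to 5 bytes: K' = 03 29 00 00 00.
XOR each byte with 0x36: 03⊕36=35, 29⊕36=1f, 00⊕36=36, 00⊕36=36, 00⊕36=36.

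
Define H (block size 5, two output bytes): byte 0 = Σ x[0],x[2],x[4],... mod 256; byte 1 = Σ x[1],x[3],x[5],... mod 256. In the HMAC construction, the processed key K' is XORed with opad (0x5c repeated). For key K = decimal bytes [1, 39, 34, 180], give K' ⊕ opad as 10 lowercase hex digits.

5d7b7ee85c

Key decimal bytes [1, 39, 34, 180] = 01 27 22 b4 is 4 bytes ≤ B = 5; zero-pad to 5 bytes: K' = 01 27 22 b4 00.
XOR each byte with 0x5c: 01⊕5c=5d, 27⊕5c=7b, 22⊕5c=7e, b4⊕5c=e8, 00⊕5c=5c.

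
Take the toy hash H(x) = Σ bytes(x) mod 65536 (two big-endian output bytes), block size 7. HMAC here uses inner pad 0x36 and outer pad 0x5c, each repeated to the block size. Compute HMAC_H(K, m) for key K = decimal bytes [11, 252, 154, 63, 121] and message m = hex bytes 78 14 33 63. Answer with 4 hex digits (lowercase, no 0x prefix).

0399

Key decimal bytes [11, 252, 154, 63, 121] = 0b fc 9a 3f 79 is 5 bytes ≤ B = 7; zero-pad to 7 bytes: K' = 0b fc 9a 3f 79 00 00.
K' ⊕ ipad = 3d ca ac 09 4f 36 36.  K' ⊕ opad = 57 a0 c6 63 25 5c 5c.
Inner input = (K'⊕ipad) ∥ m = 3d ca ac 09 4f 36 36 ∥ 78 14 33 63.
Inner hash: sum = 61+202+172+9+79+54+54+120+20+51+99 = 921 → 03 99.
Outer input = (K'⊕opad) ∥ inner = 57 a0 c6 63 25 5c 5c ∥ 03 99.
Outer hash (tag): sum = 87+160+198+99+37+92+92+3+153 = 921 → 03 99.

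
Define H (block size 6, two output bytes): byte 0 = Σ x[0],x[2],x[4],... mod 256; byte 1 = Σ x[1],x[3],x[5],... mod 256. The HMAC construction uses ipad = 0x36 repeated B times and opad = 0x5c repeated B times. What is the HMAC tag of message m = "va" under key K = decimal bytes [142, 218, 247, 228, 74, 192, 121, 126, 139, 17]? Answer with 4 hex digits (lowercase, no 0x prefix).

0e11

Key decimal bytes [142, 218, 247, 228, 74, 192, 121, 126, 139, 17] = 8e da f7 e4 4a c0 79 7e 8b 11 is 10 bytes > B = 6, so hash it first: H(key) = d3 0d, then zero-pad to 6 bytes: K' = d3 0d 00 00 00 00.
K' ⊕ ipad = e5 3b 36 36 36 36.  K' ⊕ opad = 8f 51 5c 5c 5c 5c.
Inner input = (K'⊕ipad) ∥ m = e5 3b 36 36 36 36 ∥ 76 61.
Inner hash: even-index sum = 455 mod 256 = 199; odd-index sum = 264 mod 256 = 8 → c7 08.
Outer input = (K'⊕opad) ∥ inner = 8f 51 5c 5c 5c 5c ∥ c7 08.
Outer hash (tag): even-index sum = 526 mod 256 = 14; odd-index sum = 273 mod 256 = 17 → 0e 11.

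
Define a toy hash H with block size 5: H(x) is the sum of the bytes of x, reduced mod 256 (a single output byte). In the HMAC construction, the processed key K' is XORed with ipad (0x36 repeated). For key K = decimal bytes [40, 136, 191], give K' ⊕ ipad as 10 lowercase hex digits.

Key decimal bytes [40, 136, 191] = 28 88 bf is 3 bytes ≤ B = 5; zero-pad to 5 bytes: K' = 28 88 bf 00 00.
XOR each byte with 0x36: 28⊕36=1e, 88⊕36=be, bf⊕36=89, 00⊕36=36, 00⊕36=36.

1ebe893636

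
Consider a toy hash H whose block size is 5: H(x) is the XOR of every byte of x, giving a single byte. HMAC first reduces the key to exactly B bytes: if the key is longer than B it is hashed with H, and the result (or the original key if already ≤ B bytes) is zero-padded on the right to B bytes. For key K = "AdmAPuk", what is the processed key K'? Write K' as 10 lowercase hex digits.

|K| = 7 > B = 5, so first hash the key.
H(K): XOR 41⊕64⊕6d⊕41⊕50⊕75⊕6b = 47.
Zero-pad H(K) = 47 to 5 bytes: K' = 47 00 00 00 00.

4700000000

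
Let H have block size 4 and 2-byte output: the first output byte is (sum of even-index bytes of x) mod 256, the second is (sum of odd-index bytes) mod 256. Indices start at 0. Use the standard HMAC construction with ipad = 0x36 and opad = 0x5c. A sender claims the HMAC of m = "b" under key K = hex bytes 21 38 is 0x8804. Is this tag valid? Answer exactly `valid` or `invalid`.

valid

Key hex bytes 21 38 is 2 bytes ≤ B = 4; zero-pad to 4 bytes: K' = 21 38 00 00.
K' ⊕ ipad = 17 0e 36 36; K' ⊕ opad = 7d 64 5c 5c.
Inner hash: even-index sum = 175 mod 256 = 175; odd-index sum = 68 mod 256 = 68 → af 44.
Outer hash (recomputed tag): even-index sum = 392 mod 256 = 136; odd-index sum = 260 mod 256 = 4 → 88 04.
Recomputed tag = 8804; claimed = 8804 → match.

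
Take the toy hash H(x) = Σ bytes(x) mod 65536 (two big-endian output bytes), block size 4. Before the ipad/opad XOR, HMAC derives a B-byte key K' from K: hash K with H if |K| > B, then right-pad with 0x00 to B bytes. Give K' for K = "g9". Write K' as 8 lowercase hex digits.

Key "g9" = 67 39 is 2 bytes ≤ B = 4; zero-pad to 4 bytes: K' = 67 39 00 00.

67390000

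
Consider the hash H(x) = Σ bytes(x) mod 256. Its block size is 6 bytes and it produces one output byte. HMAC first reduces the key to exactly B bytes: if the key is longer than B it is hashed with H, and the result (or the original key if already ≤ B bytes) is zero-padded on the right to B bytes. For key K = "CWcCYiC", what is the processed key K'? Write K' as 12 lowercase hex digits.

|K| = 7 > B = 6, so first hash the key.
H(K): sum = 67+87+99+67+89+105+67 = 581; mod 256 = 69 → 45.
Zero-pad H(K) = 45 to 6 bytes: K' = 45 00 00 00 00 00.

450000000000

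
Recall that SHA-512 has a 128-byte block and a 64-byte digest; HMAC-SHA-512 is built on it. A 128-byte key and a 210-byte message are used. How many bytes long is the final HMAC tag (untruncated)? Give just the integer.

The tag is one SHA-512 digest: 64 bytes.

64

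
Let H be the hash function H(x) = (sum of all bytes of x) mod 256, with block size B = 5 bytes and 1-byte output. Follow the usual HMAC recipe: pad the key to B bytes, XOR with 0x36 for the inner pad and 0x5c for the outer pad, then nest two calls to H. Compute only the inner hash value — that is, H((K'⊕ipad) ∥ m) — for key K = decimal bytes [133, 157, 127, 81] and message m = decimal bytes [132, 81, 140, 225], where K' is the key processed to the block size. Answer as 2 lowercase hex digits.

Key decimal bytes [133, 157, 127, 81] = 85 9d 7f 51 is 4 bytes ≤ B = 5; zero-pad to 5 bytes: K' = 85 9d 7f 51 00.
K' ⊕ ipad = b3 ab 49 67 36.
Inner input = b3 ab 49 67 36 ∥ 84 51 8c e1.
Inner hash: sum = 179+171+73+103+54+132+81+140+225 = 1158; mod 256 = 134 → 86.

86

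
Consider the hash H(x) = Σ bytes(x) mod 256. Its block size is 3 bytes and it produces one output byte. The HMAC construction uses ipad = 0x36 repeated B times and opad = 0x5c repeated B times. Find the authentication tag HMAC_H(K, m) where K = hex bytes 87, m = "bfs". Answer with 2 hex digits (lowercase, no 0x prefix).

Key hex bytes 87 is 1 byte ≤ B = 3; zero-pad to 3 bytes: K' = 87 00 00.
K' ⊕ ipad = b1 36 36.  K' ⊕ opad = db 5c 5c.
Inner input = (K'⊕ipad) ∥ m = b1 36 36 ∥ 62 66 73.
Inner hash: sum = 177+54+54+98+102+115 = 600; mod 256 = 88 → 58.
Outer input = (K'⊕opad) ∥ inner = db 5c 5c ∥ 58.
Outer hash (tag): sum = 219+92+92+88 = 491; mod 256 = 235 → eb.

eb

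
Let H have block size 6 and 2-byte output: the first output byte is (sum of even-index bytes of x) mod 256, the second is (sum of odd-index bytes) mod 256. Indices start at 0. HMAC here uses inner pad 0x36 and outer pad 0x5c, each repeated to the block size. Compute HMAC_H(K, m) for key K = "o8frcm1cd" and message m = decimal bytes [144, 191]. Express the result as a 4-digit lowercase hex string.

4055

Key "o8frcm1cd" = 6f 38 66 72 63 6d 31 63 64 is 9 bytes > B = 6, so hash it first: H(key) = cd 7a, then zero-pad to 6 bytes: K' = cd 7a 00 00 00 00.
K' ⊕ ipad = fb 4c 36 36 36 36.  K' ⊕ opad = 91 26 5c 5c 5c 5c.
Inner input = (K'⊕ipad) ∥ m = fb 4c 36 36 36 36 ∥ 90 bf.
Inner hash: even-index sum = 503 mod 256 = 247; odd-index sum = 375 mod 256 = 119 → f7 77.
Outer input = (K'⊕opad) ∥ inner = 91 26 5c 5c 5c 5c ∥ f7 77.
Outer hash (tag): even-index sum = 576 mod 256 = 64; odd-index sum = 341 mod 256 = 85 → 40 55.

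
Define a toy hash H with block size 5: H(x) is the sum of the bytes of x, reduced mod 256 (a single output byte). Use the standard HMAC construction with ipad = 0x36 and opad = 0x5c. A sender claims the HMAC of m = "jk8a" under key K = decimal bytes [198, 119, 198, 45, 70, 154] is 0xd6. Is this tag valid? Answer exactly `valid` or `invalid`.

Key decimal bytes [198, 119, 198, 45, 70, 154] = c6 77 c6 2d 46 9a is 6 bytes > B = 5, so hash it first: H(key) = 10, then zero-pad to 5 bytes: K' = 10 00 00 00 00.
K' ⊕ ipad = 26 36 36 36 36; K' ⊕ opad = 4c 5c 5c 5c 5c.
Inner hash: sum = 38+54+54+54+54+106+107+56+97 = 620; mod 256 = 108 → 6c.
Outer hash (recomputed tag): sum = 76+92+92+92+92+108 = 552; mod 256 = 40 → 28.
Recomputed tag = 28; claimed = d6 → mismatch.

invalid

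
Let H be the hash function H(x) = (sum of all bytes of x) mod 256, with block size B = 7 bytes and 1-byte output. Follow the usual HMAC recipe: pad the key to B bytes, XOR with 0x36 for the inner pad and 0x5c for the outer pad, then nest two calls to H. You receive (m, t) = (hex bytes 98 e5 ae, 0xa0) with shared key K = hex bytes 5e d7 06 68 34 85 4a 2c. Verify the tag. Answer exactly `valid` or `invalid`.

invalid

Key hex bytes 5e d7 06 68 34 85 4a 2c is 8 bytes > B = 7, so hash it first: H(key) = d2, then zero-pad to 7 bytes: K' = d2 00 00 00 00 00 00.
K' ⊕ ipad = e4 36 36 36 36 36 36; K' ⊕ opad = 8e 5c 5c 5c 5c 5c 5c.
Inner hash: sum = 228+54+54+54+54+54+54+152+229+174 = 1107; mod 256 = 83 → 53.
Outer hash (recomputed tag): sum = 142+92+92+92+92+92+92+83 = 777; mod 256 = 9 → 09.
Recomputed tag = 09; claimed = a0 → mismatch.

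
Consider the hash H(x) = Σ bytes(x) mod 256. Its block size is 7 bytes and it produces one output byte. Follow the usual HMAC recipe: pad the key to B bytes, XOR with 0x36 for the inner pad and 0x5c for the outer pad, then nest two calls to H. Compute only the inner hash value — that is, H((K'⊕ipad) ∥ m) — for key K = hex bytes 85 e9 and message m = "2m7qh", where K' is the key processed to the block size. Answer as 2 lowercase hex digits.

4f

Key hex bytes 85 e9 is 2 bytes ≤ B = 7; zero-pad to 7 bytes: K' = 85 e9 00 00 00 00 00.
K' ⊕ ipad = b3 df 36 36 36 36 36.
Inner input = b3 df 36 36 36 36 36 ∥ 32 6d 37 71 68.
Inner hash: sum = 179+223+54+54+54+54+54+50+109+55+113+104 = 1103; mod 256 = 79 → 4f.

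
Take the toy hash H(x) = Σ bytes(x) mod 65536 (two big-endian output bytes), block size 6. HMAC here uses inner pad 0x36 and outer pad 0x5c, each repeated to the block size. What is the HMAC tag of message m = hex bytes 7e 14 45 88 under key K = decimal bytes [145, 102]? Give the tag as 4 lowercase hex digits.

Key decimal bytes [145, 102] = 91 66 is 2 bytes ≤ B = 6; zero-pad to 6 bytes: K' = 91 66 00 00 00 00.
K' ⊕ ipad = a7 50 36 36 36 36.  K' ⊕ opad = cd 3a 5c 5c 5c 5c.
Inner input = (K'⊕ipad) ∥ m = a7 50 36 36 36 36 ∥ 7e 14 45 88.
Inner hash: sum = 167+80+54+54+54+54+126+20+69+136 = 814 → 03 2e.
Outer input = (K'⊕opad) ∥ inner = cd 3a 5c 5c 5c 5c ∥ 03 2e.
Outer hash (tag): sum = 205+58+92+92+92+92+3+46 = 680 → 02 a8.

02a8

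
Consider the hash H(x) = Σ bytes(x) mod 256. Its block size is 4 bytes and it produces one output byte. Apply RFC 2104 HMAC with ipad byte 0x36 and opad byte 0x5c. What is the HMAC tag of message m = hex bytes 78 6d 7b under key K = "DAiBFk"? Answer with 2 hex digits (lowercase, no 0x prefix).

aa

Key "DAiBFk" = 44 41 69 42 46 6b is 6 bytes > B = 4, so hash it first: H(key) = e1, then zero-pad to 4 bytes: K' = e1 00 00 00.
K' ⊕ ipad = d7 36 36 36.  K' ⊕ opad = bd 5c 5c 5c.
Inner input = (K'⊕ipad) ∥ m = d7 36 36 36 ∥ 78 6d 7b.
Inner hash: sum = 215+54+54+54+120+109+123 = 729; mod 256 = 217 → d9.
Outer input = (K'⊕opad) ∥ inner = bd 5c 5c 5c ∥ d9.
Outer hash (tag): sum = 189+92+92+92+217 = 682; mod 256 = 170 → aa.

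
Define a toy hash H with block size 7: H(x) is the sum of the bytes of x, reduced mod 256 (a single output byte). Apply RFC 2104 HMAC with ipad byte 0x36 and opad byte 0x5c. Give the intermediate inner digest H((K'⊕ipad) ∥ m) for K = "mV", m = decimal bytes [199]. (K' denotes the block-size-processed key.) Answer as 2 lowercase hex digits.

Key "mV" = 6d 56 is 2 bytes ≤ B = 7; zero-pad to 7 bytes: K' = 6d 56 00 00 00 00 00.
K' ⊕ ipad = 5b 60 36 36 36 36 36.
Inner input = 5b 60 36 36 36 36 36 ∥ c7.
Inner hash: sum = 91+96+54+54+54+54+54+199 = 656; mod 256 = 144 → 90.

90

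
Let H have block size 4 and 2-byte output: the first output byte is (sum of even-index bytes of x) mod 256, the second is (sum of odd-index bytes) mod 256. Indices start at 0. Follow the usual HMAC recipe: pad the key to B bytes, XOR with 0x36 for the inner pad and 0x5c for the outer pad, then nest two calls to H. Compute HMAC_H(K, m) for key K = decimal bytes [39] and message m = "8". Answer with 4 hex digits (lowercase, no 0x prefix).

5624

Key decimal bytes [39] = 27 is 1 byte ≤ B = 4; zero-pad to 4 bytes: K' = 27 00 00 00.
K' ⊕ ipad = 11 36 36 36.  K' ⊕ opad = 7b 5c 5c 5c.
Inner input = (K'⊕ipad) ∥ m = 11 36 36 36 ∥ 38.
Inner hash: even-index sum = 127 mod 256 = 127; odd-index sum = 108 mod 256 = 108 → 7f 6c.
Outer input = (K'⊕opad) ∥ inner = 7b 5c 5c 5c ∥ 7f 6c.
Outer hash (tag): even-index sum = 342 mod 256 = 86; odd-index sum = 292 mod 256 = 36 → 56 24.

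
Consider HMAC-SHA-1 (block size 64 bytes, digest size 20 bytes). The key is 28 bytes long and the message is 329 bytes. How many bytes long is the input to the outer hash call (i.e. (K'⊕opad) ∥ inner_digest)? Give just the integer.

84

Key is 28 ≤ 64 bytes, zero-padded: |K'| = 64.
Outer input = (K'⊕opad) ∥ H(inner) → 64 + 20 = 84 bytes.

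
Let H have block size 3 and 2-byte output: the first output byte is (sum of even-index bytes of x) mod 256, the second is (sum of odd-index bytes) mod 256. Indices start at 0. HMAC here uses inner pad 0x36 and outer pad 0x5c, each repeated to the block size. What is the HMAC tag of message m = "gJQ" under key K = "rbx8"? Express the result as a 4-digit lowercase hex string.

Key "rbx8" = 72 62 78 38 is 4 bytes > B = 3, so hash it first: H(key) = ea 9a, then zero-pad to 3 bytes: K' = ea 9a 00.
K' ⊕ ipad = dc ac 36.  K' ⊕ opad = b6 c6 5c.
Inner input = (K'⊕ipad) ∥ m = dc ac 36 ∥ 67 4a 51.
Inner hash: even-index sum = 348 mod 256 = 92; odd-index sum = 356 mod 256 = 100 → 5c 64.
Outer input = (K'⊕opad) ∥ inner = b6 c6 5c ∥ 5c 64.
Outer hash (tag): even-index sum = 374 mod 256 = 118; odd-index sum = 290 mod 256 = 34 → 76 22.

7622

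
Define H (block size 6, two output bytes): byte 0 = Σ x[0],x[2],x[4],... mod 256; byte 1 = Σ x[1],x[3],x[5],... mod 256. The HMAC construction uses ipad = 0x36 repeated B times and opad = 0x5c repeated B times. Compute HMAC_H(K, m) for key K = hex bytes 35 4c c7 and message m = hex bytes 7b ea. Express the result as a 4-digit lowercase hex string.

0598

Key hex bytes 35 4c c7 is 3 bytes ≤ B = 6; zero-pad to 6 bytes: K' = 35 4c c7 00 00 00.
K' ⊕ ipad = 03 7a f1 36 36 36.  K' ⊕ opad = 69 10 9b 5c 5c 5c.
Inner input = (K'⊕ipad) ∥ m = 03 7a f1 36 36 36 ∥ 7b ea.
Inner hash: even-index sum = 421 mod 256 = 165; odd-index sum = 464 mod 256 = 208 → a5 d0.
Outer input = (K'⊕opad) ∥ inner = 69 10 9b 5c 5c 5c ∥ a5 d0.
Outer hash (tag): even-index sum = 517 mod 256 = 5; odd-index sum = 408 mod 256 = 152 → 05 98.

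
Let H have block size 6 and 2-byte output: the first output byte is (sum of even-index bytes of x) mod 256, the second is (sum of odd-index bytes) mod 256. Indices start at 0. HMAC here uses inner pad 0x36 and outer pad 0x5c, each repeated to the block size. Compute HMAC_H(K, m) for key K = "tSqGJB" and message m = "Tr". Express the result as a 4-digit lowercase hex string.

c404

Key "tSqGJB" = 74 53 71 47 4a 42 is exactly B = 6 bytes: K' = 74 53 71 47 4a 42.
K' ⊕ ipad = 42 65 47 71 7c 74.  K' ⊕ opad = 28 0f 2d 1b 16 1e.
Inner input = (K'⊕ipad) ∥ m = 42 65 47 71 7c 74 ∥ 54 72.
Inner hash: even-index sum = 345 mod 256 = 89; odd-index sum = 444 mod 256 = 188 → 59 bc.
Outer input = (K'⊕opad) ∥ inner = 28 0f 2d 1b 16 1e ∥ 59 bc.
Outer hash (tag): even-index sum = 196 mod 256 = 196; odd-index sum = 260 mod 256 = 4 → c4 04.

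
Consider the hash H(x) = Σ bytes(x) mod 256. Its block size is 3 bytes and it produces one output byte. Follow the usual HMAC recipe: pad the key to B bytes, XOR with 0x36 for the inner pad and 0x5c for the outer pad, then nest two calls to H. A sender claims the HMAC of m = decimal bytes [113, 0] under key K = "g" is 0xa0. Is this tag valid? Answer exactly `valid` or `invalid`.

Key "g" = 67 is 1 byte ≤ B = 3; zero-pad to 3 bytes: K' = 67 00 00.
K' ⊕ ipad = 51 36 36; K' ⊕ opad = 3b 5c 5c.
Inner hash: sum = 81+54+54+113+0 = 302; mod 256 = 46 → 2e.
Outer hash (recomputed tag): sum = 59+92+92+46 = 289; mod 256 = 33 → 21.
Recomputed tag = 21; claimed = a0 → mismatch.

invalid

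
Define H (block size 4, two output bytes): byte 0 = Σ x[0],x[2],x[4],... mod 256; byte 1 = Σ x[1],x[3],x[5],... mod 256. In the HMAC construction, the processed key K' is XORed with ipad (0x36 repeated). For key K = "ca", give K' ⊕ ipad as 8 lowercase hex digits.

Key "ca" = 63 61 is 2 bytes ≤ B = 4; zero-pad to 4 bytes: K' = 63 61 00 00.
XOR each byte with 0x36: 63⊕36=55, 61⊕36=57, 00⊕36=36, 00⊕36=36.

55573636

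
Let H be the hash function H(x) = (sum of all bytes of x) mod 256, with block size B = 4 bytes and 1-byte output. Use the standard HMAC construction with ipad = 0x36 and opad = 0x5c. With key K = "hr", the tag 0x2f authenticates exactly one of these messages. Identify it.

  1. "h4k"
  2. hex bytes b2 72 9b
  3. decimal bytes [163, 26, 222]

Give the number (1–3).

Key "hr" = 68 72 is 2 bytes ≤ B = 4; zero-pad to 4 bytes: K' = 68 72 00 00.
K' ⊕ ipad = 5e 44 36 36; K' ⊕ opad = 34 2e 5c 5c.
m1: inner = H(5e 44 36 36 68 34 6b) = 15; tag = H(34 2e 5c 5c 15) = 2f ← matches
m2: inner = H(5e 44 36 36 b2 72 9b) = cd; tag = H(34 2e 5c 5c cd) = e7
m3: inner = H(5e 44 36 36 a3 1a de) = a9; tag = H(34 2e 5c 5c a9) = c3

1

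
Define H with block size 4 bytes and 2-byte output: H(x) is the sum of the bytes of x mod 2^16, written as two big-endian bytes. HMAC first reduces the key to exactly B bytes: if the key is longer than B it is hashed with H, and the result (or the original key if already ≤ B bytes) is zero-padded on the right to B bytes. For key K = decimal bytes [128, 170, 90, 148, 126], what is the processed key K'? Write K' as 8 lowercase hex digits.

02960000

|K| = 5 > B = 4, so first hash the key.
H(K): sum = 128+170+90+148+126 = 662 → 02 96.
Zero-pad H(K) = 02 96 to 4 bytes: K' = 02 96 00 00.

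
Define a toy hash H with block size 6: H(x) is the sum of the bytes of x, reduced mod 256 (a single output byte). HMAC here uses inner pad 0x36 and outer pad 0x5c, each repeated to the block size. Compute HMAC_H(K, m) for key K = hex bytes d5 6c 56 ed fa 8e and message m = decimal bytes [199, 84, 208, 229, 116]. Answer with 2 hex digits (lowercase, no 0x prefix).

2c

Key hex bytes d5 6c 56 ed fa 8e is exactly B = 6 bytes: K' = d5 6c 56 ed fa 8e.
K' ⊕ ipad = e3 5a 60 db cc b8.  K' ⊕ opad = 89 30 0a b1 a6 d2.
Inner input = (K'⊕ipad) ∥ m = e3 5a 60 db cc b8 ∥ c7 54 d0 e5 74.
Inner hash: sum = 227+90+96+219+204+184+199+84+208+229+116 = 1856; mod 256 = 64 → 40.
Outer input = (K'⊕opad) ∥ inner = 89 30 0a b1 a6 d2 ∥ 40.
Outer hash (tag): sum = 137+48+10+177+166+210+64 = 812; mod 256 = 44 → 2c.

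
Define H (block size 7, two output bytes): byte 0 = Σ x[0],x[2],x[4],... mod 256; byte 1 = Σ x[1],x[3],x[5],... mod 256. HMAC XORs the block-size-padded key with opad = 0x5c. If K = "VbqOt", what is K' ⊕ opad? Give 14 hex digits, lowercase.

Key "VbqOt" = 56 62 71 4f 74 is 5 bytes ≤ B = 7; zero-pad to 7 bytes: K' = 56 62 71 4f 74 00 00.
XOR each byte with 0x5c: 56⊕5c=0a, 62⊕5c=3e, 71⊕5c=2d, 4f⊕5c=13, 74⊕5c=28, 00⊕5c=5c, 00⊕5c=5c.

0a3e2d13285c5c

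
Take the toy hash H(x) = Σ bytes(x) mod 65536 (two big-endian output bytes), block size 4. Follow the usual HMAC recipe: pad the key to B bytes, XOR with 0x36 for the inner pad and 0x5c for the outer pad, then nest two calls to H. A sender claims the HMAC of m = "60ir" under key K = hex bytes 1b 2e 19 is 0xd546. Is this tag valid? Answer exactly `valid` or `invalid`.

invalid

Key hex bytes 1b 2e 19 is 3 bytes ≤ B = 4; zero-pad to 4 bytes: K' = 1b 2e 19 00.
K' ⊕ ipad = 2d 18 2f 36; K' ⊕ opad = 47 72 45 5c.
Inner hash: sum = 45+24+47+54+54+48+105+114 = 491 → 01 eb.
Outer hash (recomputed tag): sum = 71+114+69+92+1+235 = 582 → 02 46.
Recomputed tag = 0246; claimed = d546 → mismatch.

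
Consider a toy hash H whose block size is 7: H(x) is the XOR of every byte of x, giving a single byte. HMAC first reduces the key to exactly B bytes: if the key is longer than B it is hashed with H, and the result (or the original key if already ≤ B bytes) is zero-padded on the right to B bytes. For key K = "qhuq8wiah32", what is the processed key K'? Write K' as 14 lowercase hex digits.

33000000000000

|K| = 11 > B = 7, so first hash the key.
H(K): XOR 71⊕68⊕75⊕71⊕38⊕77⊕69⊕61⊕68⊕33⊕32 = 33.
Zero-pad H(K) = 33 to 7 bytes: K' = 33 00 00 00 00 00 00.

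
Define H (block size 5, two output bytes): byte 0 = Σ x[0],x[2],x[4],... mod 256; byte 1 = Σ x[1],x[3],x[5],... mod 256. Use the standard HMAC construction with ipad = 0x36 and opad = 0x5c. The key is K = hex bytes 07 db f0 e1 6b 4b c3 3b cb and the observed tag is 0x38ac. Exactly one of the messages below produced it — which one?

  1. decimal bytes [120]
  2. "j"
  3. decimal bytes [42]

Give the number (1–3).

3

Key hex bytes 07 db f0 e1 6b 4b c3 3b cb is 9 bytes > B = 5, so hash it first: H(key) = f0 42, then zero-pad to 5 bytes: K' = f0 42 00 00 00.
K' ⊕ ipad = c6 74 36 36 36; K' ⊕ opad = ac 1e 5c 5c 5c.
m1: inner = H(c6 74 36 36 36 78) = 32 22; tag = H(ac 1e 5c 5c 5c 32 22) = 86ac
m2: inner = H(c6 74 36 36 36 6a) = 32 14; tag = H(ac 1e 5c 5c 5c 32 14) = 78ac
m3: inner = H(c6 74 36 36 36 2a) = 32 d4; tag = H(ac 1e 5c 5c 5c 32 d4) = 38ac ← matches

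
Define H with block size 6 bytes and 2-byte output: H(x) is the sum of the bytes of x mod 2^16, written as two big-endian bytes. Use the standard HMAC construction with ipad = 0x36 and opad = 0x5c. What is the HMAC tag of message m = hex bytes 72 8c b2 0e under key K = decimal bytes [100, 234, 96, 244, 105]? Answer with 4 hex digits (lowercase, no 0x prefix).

0300

Key decimal bytes [100, 234, 96, 244, 105] = 64 ea 60 f4 69 is 5 bytes ≤ B = 6; zero-pad to 6 bytes: K' = 64 ea 60 f4 69 00.
K' ⊕ ipad = 52 dc 56 c2 5f 36.  K' ⊕ opad = 38 b6 3c a8 35 5c.
Inner input = (K'⊕ipad) ∥ m = 52 dc 56 c2 5f 36 ∥ 72 8c b2 0e.
Inner hash: sum = 82+220+86+194+95+54+114+140+178+14 = 1177 → 04 99.
Outer input = (K'⊕opad) ∥ inner = 38 b6 3c a8 35 5c ∥ 04 99.
Outer hash (tag): sum = 56+182+60+168+53+92+4+153 = 768 → 03 00.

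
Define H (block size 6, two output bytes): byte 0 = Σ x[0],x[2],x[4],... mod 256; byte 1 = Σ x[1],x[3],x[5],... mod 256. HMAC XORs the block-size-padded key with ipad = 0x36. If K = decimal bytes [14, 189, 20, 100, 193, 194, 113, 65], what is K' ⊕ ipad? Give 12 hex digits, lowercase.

Key decimal bytes [14, 189, 20, 100, 193, 194, 113, 65] = 0e bd 14 64 c1 c2 71 41 is 8 bytes > B = 6, so hash it first: H(key) = 54 24, then zero-pad to 6 bytes: K' = 54 24 00 00 00 00.
XOR each byte with 0x36: 54⊕36=62, 24⊕36=12, 00⊕36=36, 00⊕36=36, 00⊕36=36, 00⊕36=36.

621236363636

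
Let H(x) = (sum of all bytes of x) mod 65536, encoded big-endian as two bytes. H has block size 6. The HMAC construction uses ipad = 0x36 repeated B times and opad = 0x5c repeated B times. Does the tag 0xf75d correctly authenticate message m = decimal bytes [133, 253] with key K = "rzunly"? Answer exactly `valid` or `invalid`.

Key "rzunly" = 72 7a 75 6e 6c 79 is exactly B = 6 bytes: K' = 72 7a 75 6e 6c 79.
K' ⊕ ipad = 44 4c 43 58 5a 4f; K' ⊕ opad = 2e 26 29 32 30 25.
Inner hash: sum = 68+76+67+88+90+79+133+253 = 854 → 03 56.
Outer hash (recomputed tag): sum = 46+38+41+50+48+37+3+86 = 349 → 01 5d.
Recomputed tag = 015d; claimed = f75d → mismatch.

invalid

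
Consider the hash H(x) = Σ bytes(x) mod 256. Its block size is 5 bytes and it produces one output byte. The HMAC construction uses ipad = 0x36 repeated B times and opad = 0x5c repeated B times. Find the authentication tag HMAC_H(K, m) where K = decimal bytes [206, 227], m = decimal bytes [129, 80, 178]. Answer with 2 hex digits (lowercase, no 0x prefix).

Key decimal bytes [206, 227] = ce e3 is 2 bytes ≤ B = 5; zero-pad to 5 bytes: K' = ce e3 00 00 00.
K' ⊕ ipad = f8 d5 36 36 36.  K' ⊕ opad = 92 bf 5c 5c 5c.
Inner input = (K'⊕ipad) ∥ m = f8 d5 36 36 36 ∥ 81 50 b2.
Inner hash: sum = 248+213+54+54+54+129+80+178 = 1010; mod 256 = 242 → f2.
Outer input = (K'⊕opad) ∥ inner = 92 bf 5c 5c 5c ∥ f2.
Outer hash (tag): sum = 146+191+92+92+92+242 = 855; mod 256 = 87 → 57.

57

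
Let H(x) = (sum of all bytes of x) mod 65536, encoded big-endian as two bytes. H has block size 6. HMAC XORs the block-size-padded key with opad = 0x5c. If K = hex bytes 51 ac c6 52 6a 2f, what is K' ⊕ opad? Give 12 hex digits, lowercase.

Key hex bytes 51 ac c6 52 6a 2f is exactly B = 6 bytes: K' = 51 ac c6 52 6a 2f.
XOR each byte with 0x5c: 51⊕5c=0d, ac⊕5c=f0, c6⊕5c=9a, 52⊕5c=0e, 6a⊕5c=36, 2f⊕5c=73.

0df09a0e3673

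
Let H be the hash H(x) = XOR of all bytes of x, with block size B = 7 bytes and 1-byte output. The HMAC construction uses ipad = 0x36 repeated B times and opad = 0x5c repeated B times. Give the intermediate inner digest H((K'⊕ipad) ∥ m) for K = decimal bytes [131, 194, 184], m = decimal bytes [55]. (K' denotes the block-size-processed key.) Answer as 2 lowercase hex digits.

f8

Key decimal bytes [131, 194, 184] = 83 c2 b8 is 3 bytes ≤ B = 7; zero-pad to 7 bytes: K' = 83 c2 b8 00 00 00 00.
K' ⊕ ipad = b5 f4 8e 36 36 36 36.
Inner input = b5 f4 8e 36 36 36 36 ∥ 37.
Inner hash: XOR b5⊕f4⊕8e⊕36⊕36⊕36⊕36⊕37 = f8.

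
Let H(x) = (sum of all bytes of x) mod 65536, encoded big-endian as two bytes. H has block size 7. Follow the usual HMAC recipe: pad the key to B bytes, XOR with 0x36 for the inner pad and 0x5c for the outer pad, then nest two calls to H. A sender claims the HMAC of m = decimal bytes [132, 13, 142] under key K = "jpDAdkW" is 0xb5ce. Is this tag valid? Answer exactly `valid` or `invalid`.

Key "jpDAdkW" = 6a 70 44 41 64 6b 57 is exactly B = 7 bytes: K' = 6a 70 44 41 64 6b 57.
K' ⊕ ipad = 5c 46 72 77 52 5d 61; K' ⊕ opad = 36 2c 18 1d 38 37 0b.
Inner hash: sum = 92+70+114+119+82+93+97+132+13+142 = 954 → 03 ba.
Outer hash (recomputed tag): sum = 54+44+24+29+56+55+11+3+186 = 462 → 01 ce.
Recomputed tag = 01ce; claimed = b5ce → mismatch.

invalid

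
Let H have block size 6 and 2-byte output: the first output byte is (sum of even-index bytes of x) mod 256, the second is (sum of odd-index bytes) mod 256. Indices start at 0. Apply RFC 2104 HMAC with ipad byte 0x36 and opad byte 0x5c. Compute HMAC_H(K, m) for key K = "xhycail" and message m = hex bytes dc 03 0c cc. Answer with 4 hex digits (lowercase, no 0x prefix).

765d

Key "xhycail" = 78 68 79 63 61 69 6c is 7 bytes > B = 6, so hash it first: H(key) = be 34, then zero-pad to 6 bytes: K' = be 34 00 00 00 00.
K' ⊕ ipad = 88 02 36 36 36 36.  K' ⊕ opad = e2 68 5c 5c 5c 5c.
Inner input = (K'⊕ipad) ∥ m = 88 02 36 36 36 36 ∥ dc 03 0c cc.
Inner hash: even-index sum = 476 mod 256 = 220; odd-index sum = 317 mod 256 = 61 → dc 3d.
Outer input = (K'⊕opad) ∥ inner = e2 68 5c 5c 5c 5c ∥ dc 3d.
Outer hash (tag): even-index sum = 630 mod 256 = 118; odd-index sum = 349 mod 256 = 93 → 76 5d.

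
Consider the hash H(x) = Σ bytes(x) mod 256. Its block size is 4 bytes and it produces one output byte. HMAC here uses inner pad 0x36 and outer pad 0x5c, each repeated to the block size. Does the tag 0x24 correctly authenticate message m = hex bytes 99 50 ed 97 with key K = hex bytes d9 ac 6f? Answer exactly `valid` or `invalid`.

invalid

Key hex bytes d9 ac 6f is 3 bytes ≤ B = 4; zero-pad to 4 bytes: K' = d9 ac 6f 00.
K' ⊕ ipad = ef 9a 59 36; K' ⊕ opad = 85 f0 33 5c.
Inner hash: sum = 239+154+89+54+153+80+237+151 = 1157; mod 256 = 133 → 85.
Outer hash (recomputed tag): sum = 133+240+51+92+133 = 649; mod 256 = 137 → 89.
Recomputed tag = 89; claimed = 24 → mismatch.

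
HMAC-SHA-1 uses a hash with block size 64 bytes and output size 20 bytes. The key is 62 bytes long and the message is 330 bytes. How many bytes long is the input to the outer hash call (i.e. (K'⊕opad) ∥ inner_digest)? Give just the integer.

84

Key is 62 ≤ 64 bytes, zero-padded: |K'| = 64.
Outer input = (K'⊕opad) ∥ H(inner) → 64 + 20 = 84 bytes.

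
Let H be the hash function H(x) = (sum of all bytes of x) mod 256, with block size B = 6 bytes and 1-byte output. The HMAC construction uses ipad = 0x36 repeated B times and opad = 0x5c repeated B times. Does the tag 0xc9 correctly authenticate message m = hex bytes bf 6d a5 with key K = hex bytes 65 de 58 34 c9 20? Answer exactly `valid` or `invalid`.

valid

Key hex bytes 65 de 58 34 c9 20 is exactly B = 6 bytes: K' = 65 de 58 34 c9 20.
K' ⊕ ipad = 53 e8 6e 02 ff 16; K' ⊕ opad = 39 82 04 68 95 7c.
Inner hash: sum = 83+232+110+2+255+22+191+109+165 = 1169; mod 256 = 145 → 91.
Outer hash (recomputed tag): sum = 57+130+4+104+149+124+145 = 713; mod 256 = 201 → c9.
Recomputed tag = c9; claimed = c9 → match.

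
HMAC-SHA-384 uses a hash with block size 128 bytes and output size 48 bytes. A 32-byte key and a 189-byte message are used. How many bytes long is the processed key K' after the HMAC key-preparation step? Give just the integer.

128

Key is 32 ≤ 128 bytes, zero-padded: |K'| = 128.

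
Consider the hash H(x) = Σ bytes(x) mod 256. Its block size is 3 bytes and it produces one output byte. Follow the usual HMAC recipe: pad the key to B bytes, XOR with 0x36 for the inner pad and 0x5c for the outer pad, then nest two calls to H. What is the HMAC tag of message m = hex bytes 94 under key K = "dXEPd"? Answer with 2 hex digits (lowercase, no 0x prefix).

24

Key "dXEPd" = 64 58 45 50 64 is 5 bytes > B = 3, so hash it first: H(key) = b5, then zero-pad to 3 bytes: K' = b5 00 00.
K' ⊕ ipad = 83 36 36.  K' ⊕ opad = e9 5c 5c.
Inner input = (K'⊕ipad) ∥ m = 83 36 36 ∥ 94.
Inner hash: sum = 131+54+54+148 = 387; mod 256 = 131 → 83.
Outer input = (K'⊕opad) ∥ inner = e9 5c 5c ∥ 83.
Outer hash (tag): sum = 233+92+92+131 = 548; mod 256 = 36 → 24.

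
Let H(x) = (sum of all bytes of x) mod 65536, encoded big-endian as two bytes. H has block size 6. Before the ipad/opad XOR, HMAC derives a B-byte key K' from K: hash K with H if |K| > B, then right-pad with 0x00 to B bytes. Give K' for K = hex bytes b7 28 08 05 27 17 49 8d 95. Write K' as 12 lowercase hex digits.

|K| = 9 > B = 6, so first hash the key.
H(K): sum = 183+40+8+5+39+23+73+141+149 = 661 → 02 95.
Zero-pad H(K) = 02 95 to 6 bytes: K' = 02 95 00 00 00 00.

029500000000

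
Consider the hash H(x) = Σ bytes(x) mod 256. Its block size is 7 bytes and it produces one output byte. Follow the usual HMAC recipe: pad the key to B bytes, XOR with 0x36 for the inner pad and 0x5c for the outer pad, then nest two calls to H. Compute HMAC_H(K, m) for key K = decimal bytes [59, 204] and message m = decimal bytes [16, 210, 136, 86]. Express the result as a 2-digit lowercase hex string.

98

Key decimal bytes [59, 204] = 3b cc is 2 bytes ≤ B = 7; zero-pad to 7 bytes: K' = 3b cc 00 00 00 00 00.
K' ⊕ ipad = 0d fa 36 36 36 36 36.  K' ⊕ opad = 67 90 5c 5c 5c 5c 5c.
Inner input = (K'⊕ipad) ∥ m = 0d fa 36 36 36 36 36 ∥ 10 d2 88 56.
Inner hash: sum = 13+250+54+54+54+54+54+16+210+136+86 = 981; mod 256 = 213 → d5.
Outer input = (K'⊕opad) ∥ inner = 67 90 5c 5c 5c 5c 5c ∥ d5.
Outer hash (tag): sum = 103+144+92+92+92+92+92+213 = 920; mod 256 = 152 → 98.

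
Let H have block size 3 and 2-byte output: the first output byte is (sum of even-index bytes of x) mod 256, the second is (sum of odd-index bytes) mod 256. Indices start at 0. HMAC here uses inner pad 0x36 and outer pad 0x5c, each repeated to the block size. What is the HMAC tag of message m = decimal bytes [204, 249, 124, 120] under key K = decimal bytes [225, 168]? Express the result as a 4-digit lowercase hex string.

Key decimal bytes [225, 168] = e1 a8 is 2 bytes ≤ B = 3; zero-pad to 3 bytes: K' = e1 a8 00.
K' ⊕ ipad = d7 9e 36.  K' ⊕ opad = bd f4 5c.
Inner input = (K'⊕ipad) ∥ m = d7 9e 36 ∥ cc f9 7c 78.
Inner hash: even-index sum = 638 mod 256 = 126; odd-index sum = 486 mod 256 = 230 → 7e e6.
Outer input = (K'⊕opad) ∥ inner = bd f4 5c ∥ 7e e6.
Outer hash (tag): even-index sum = 511 mod 256 = 255; odd-index sum = 370 mod 256 = 114 → ff 72.

ff72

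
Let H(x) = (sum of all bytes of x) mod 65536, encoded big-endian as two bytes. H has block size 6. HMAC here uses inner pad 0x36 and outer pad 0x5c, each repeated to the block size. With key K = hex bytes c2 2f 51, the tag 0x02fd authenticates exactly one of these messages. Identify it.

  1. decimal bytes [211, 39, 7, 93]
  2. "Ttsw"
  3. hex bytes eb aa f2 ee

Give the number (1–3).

Key hex bytes c2 2f 51 is 3 bytes ≤ B = 6; zero-pad to 6 bytes: K' = c2 2f 51 00 00 00.
K' ⊕ ipad = f4 19 67 36 36 36; K' ⊕ opad = 9e 73 0d 5c 5c 5c.
m1: inner = H(f4 19 67 36 36 36 d3 27 07 5d) = 03 74; tag = H(9e 73 0d 5c 5c 5c 03 74) = 02a9
m2: inner = H(f4 19 67 36 36 36 54 74 73 77) = 03 c8; tag = H(9e 73 0d 5c 5c 5c 03 c8) = 02fd ← matches
m3: inner = H(f4 19 67 36 36 36 eb aa f2 ee) = 05 8b; tag = H(9e 73 0d 5c 5c 5c 05 8b) = 02c2

2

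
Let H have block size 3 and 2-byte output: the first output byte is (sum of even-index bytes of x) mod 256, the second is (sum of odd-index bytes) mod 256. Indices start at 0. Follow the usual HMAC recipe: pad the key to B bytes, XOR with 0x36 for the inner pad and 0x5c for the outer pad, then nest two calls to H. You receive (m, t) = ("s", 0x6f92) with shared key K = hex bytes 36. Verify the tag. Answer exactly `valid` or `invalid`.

valid

Key hex bytes 36 is 1 byte ≤ B = 3; zero-pad to 3 bytes: K' = 36 00 00.
K' ⊕ ipad = 00 36 36; K' ⊕ opad = 6a 5c 5c.
Inner hash: even-index sum = 54 mod 256 = 54; odd-index sum = 169 mod 256 = 169 → 36 a9.
Outer hash (recomputed tag): even-index sum = 367 mod 256 = 111; odd-index sum = 146 mod 256 = 146 → 6f 92.
Recomputed tag = 6f92; claimed = 6f92 → match.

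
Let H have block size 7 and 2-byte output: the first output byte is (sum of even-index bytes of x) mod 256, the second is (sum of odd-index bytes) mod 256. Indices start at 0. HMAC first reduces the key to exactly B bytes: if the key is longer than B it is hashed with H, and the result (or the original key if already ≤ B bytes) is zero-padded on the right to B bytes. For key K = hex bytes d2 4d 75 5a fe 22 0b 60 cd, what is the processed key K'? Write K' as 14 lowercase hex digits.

|K| = 9 > B = 7, so first hash the key.
H(K): even-index sum = 797 mod 256 = 29; odd-index sum = 297 mod 256 = 41 → 1d 29.
Zero-pad H(K) = 1d 29 to 7 bytes: K' = 1d 29 00 00 00 00 00.

1d290000000000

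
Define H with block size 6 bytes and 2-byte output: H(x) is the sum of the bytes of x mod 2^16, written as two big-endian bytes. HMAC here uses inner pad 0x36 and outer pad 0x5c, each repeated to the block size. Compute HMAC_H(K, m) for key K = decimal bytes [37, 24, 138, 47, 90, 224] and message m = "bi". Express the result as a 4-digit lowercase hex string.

Key decimal bytes [37, 24, 138, 47, 90, 224] = 25 18 8a 2f 5a e0 is exactly B = 6 bytes: K' = 25 18 8a 2f 5a e0.
K' ⊕ ipad = 13 2e bc 19 6c d6.  K' ⊕ opad = 79 44 d6 73 06 bc.
Inner input = (K'⊕ipad) ∥ m = 13 2e bc 19 6c d6 ∥ 62 69.
Inner hash: sum = 19+46+188+25+108+214+98+105 = 803 → 03 23.
Outer input = (K'⊕opad) ∥ inner = 79 44 d6 73 06 bc ∥ 03 23.
Outer hash (tag): sum = 121+68+214+115+6+188+3+35 = 750 → 02 ee.

02ee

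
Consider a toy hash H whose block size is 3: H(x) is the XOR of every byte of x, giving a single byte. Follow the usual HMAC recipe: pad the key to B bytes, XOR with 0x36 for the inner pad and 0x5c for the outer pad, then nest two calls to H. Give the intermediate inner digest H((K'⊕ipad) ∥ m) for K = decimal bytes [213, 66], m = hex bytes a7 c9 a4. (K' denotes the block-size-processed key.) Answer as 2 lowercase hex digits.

6b

Key decimal bytes [213, 66] = d5 42 is 2 bytes ≤ B = 3; zero-pad to 3 bytes: K' = d5 42 00.
K' ⊕ ipad = e3 74 36.
Inner input = e3 74 36 ∥ a7 c9 a4.
Inner hash: XOR e3⊕74⊕36⊕a7⊕c9⊕a4 = 6b.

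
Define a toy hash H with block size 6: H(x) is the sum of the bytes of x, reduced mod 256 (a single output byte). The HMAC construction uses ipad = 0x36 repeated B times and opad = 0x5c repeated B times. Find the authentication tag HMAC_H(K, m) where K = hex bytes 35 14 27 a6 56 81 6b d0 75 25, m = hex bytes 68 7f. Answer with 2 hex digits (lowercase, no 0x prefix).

53

Key hex bytes 35 14 27 a6 56 81 6b d0 75 25 is 10 bytes > B = 6, so hash it first: H(key) = c2, then zero-pad to 6 bytes: K' = c2 00 00 00 00 00.
K' ⊕ ipad = f4 36 36 36 36 36.  K' ⊕ opad = 9e 5c 5c 5c 5c 5c.
Inner input = (K'⊕ipad) ∥ m = f4 36 36 36 36 36 ∥ 68 7f.
Inner hash: sum = 244+54+54+54+54+54+104+127 = 745; mod 256 = 233 → e9.
Outer input = (K'⊕opad) ∥ inner = 9e 5c 5c 5c 5c 5c ∥ e9.
Outer hash (tag): sum = 158+92+92+92+92+92+233 = 851; mod 256 = 83 → 53.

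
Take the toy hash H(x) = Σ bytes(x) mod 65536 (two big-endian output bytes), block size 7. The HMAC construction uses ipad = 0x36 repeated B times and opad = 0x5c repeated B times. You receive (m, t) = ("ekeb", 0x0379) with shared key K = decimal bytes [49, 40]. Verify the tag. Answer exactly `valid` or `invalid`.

Key decimal bytes [49, 40] = 31 28 is 2 bytes ≤ B = 7; zero-pad to 7 bytes: K' = 31 28 00 00 00 00 00.
K' ⊕ ipad = 07 1e 36 36 36 36 36; K' ⊕ opad = 6d 74 5c 5c 5c 5c 5c.
Inner hash: sum = 7+30+54+54+54+54+54+101+107+101+98 = 714 → 02 ca.
Outer hash (recomputed tag): sum = 109+116+92+92+92+92+92+2+202 = 889 → 03 79.
Recomputed tag = 0379; claimed = 0379 → match.

valid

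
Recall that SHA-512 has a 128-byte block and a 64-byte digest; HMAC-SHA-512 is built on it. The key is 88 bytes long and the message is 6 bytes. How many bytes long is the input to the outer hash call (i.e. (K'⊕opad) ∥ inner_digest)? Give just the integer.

Key is 88 ≤ 128 bytes, zero-padded: |K'| = 128.
Outer input = (K'⊕opad) ∥ H(inner) → 128 + 64 = 192 bytes.

192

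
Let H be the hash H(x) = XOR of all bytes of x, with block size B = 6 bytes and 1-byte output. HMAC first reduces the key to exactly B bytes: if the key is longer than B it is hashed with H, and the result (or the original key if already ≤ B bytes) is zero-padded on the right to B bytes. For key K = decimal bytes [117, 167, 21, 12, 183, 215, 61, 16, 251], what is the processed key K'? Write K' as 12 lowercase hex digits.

|K| = 9 > B = 6, so first hash the key.
H(K): XOR 75⊕a7⊕15⊕0c⊕b7⊕d7⊕3d⊕10⊕fb = 7d.
Zero-pad H(K) = 7d to 6 bytes: K' = 7d 00 00 00 00 00.

7d0000000000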